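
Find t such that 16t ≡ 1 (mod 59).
Since 59 is prime, by Fermat 16^(-1) ≡ 16^{57} ≡ 48 (mod 59). Verify: 16 × 48 = 768 ≡ 1 (mod 59)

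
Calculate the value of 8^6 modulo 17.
By repeated squaring mod 17: 8^{1}≡8, 8^{2}≡13, 8^{4}≡16. Then 8^{6} = 8^{4+2} ≡ 16 × 13 ≡ 4 mod 17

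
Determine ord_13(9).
Powers of 9 mod 13: 9^1≡9, 9^2≡3, 9^3≡1. Order = 3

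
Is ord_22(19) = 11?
Powers of 19 mod 22: 19^1≡19, 19^2≡9, 19^3≡17, 19^4≡15, 19^5≡21, 19^6≡3, 19^7≡13, 19^8≡5, 19^9≡7, 19^10≡1. Already 19^10≡1, so the order is 10 < 11. No, the actual order is 10.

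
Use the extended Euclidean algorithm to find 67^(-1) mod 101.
Extended GCD: 67(-3) + 101(2) = 1. So 67^(-1) ≡ -3 ≡ 98 (mod 101). Verify: 67 × 98 = 6566 ≡ 1 (mod 101)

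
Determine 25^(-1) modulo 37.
Since 37 is prime, by Fermat 25^(-1) ≡ 25^{35} ≡ 3 mod 37. Verify: 25 × 3 = 75 ≡ 1 mod 37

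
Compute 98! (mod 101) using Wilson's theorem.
(100)! = (98)! × (99) × (100) ≡ -1 (mod 101). So (98)! ≡ -1 × [(100)(99)]^(-1) ≡ 50 (mod 101)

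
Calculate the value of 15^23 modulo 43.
By repeated squaring (mod 43): 15^{1}≡15, 15^{2}≡10, 15^{4}≡14, 15^{8}≡24, 15^{16}≡17. Then 15^{23} = 15^{16+4+2+1} ≡ 17 × 14 × 10 × 15 ≡ 10 (mod 43)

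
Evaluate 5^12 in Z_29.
By repeated squaring mod 29: 5^{1}≡5, 5^{2}≡25, 5^{4}≡16, 5^{8}≡24. Then 5^{12} = 5^{8+4} ≡ 24 × 16 ≡ 7 mod 29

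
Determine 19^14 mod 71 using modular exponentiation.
By repeated squaring mod 71: 19^{1}≡19, 19^{2}≡6, 19^{4}≡36, 19^{8}≡18. Then 19^{14} = 19^{8+4+2} ≡ 18 × 36 × 6 ≡ 54 mod 71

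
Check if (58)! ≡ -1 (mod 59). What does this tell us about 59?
(58)! mod 59 = 58. Since this equals -1 (mod 59), Wilson confirms 59 is prime.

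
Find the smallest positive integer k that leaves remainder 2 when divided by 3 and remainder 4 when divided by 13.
M = 3 × 13 = 39. M₁ = 13, y₁ ≡ 1 (mod 3). M₂ = 3, y₂ ≡ 9 (mod 13). k = 2×13×1 + 4×3×9 ≡ 17 (mod 39)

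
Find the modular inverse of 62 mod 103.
Since 103 is prime, by Fermat 62^(-1) ≡ 62^{101} ≡ 5 mod 103. Verify: 62 × 5 = 310 ≡ 1 mod 103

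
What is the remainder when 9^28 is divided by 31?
By repeated squaring mod 31: 9^{1}≡9, 9^{2}≡19, 9^{4}≡20, 9^{8}≡28, 9^{16}≡9. Then 9^{28} = 9^{16+8+4} ≡ 9 × 28 × 20 ≡ 18 mod 31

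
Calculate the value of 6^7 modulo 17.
By repeated squaring mod 17: 6^{1}≡6, 6^{2}≡2, 6^{4}≡4. Then 6^{7} = 6^{4+2+1} ≡ 4 × 2 × 6 ≡ 14 mod 17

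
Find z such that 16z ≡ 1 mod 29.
Since 29 is prime, by Fermat 16^(-1) ≡ 16^{27} ≡ 20 mod 29. Verify: 16 × 20 = 320 ≡ 1 mod 29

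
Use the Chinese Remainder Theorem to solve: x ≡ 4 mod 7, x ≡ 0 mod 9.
M = 7 × 9 = 63. M₁ = 9, y₁ ≡ 4 mod 7. M₂ = 7, y₂ ≡ 4 mod 9. x = 4×9×4 + 0×7×4 ≡ 18 mod 63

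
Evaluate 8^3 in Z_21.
8^{3} = 512 ≡ 8 mod 21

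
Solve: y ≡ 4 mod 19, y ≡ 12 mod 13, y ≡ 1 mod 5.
M = 19 × 13 × 5 = 1235. M₁ = 65, y₁ ≡ 12 mod 19. M₂ = 95, y₂ ≡ 10 mod 13. M₃ = 247, y₃ ≡ 3 mod 5. y = 4×65×12 + 12×95×10 + 1×247×3 ≡ 441 mod 1235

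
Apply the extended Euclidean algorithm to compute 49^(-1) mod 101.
Extended GCD: 49(33) + 101(-16) = 1. So 49^(-1) ≡ 33 (mod 101). Verify: 49 × 33 = 1617 ≡ 1 (mod 101)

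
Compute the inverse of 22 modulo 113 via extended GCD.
Extended GCD: 22(36) + 113(-7) = 1. So 22^(-1) ≡ 36 (mod 113). Verify: 22 × 36 = 792 ≡ 1 (mod 113)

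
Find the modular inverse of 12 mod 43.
Since 43 is prime, by Fermat 12^(-1) ≡ 12^{41} ≡ 18 (mod 43). Verify: 12 × 18 = 216 ≡ 1 (mod 43)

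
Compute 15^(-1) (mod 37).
Since 37 is prime, by Fermat 15^(-1) ≡ 15^{35} ≡ 5 (mod 37). Verify: 15 × 5 = 75 ≡ 1 (mod 37)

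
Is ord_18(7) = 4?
Powers of 7 mod 18: 7^1≡7, 7^2≡13, 7^3≡1. Already 7^3≡1, so the order is 3 < 4. No, the actual order is 3.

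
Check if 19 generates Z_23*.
ord_23(19) divides 22. For each prime q|22: 19^{11}≡22, 19^{2}≡16, none ≡ 1. So 19 has order 22 and is a primitive root mod 23.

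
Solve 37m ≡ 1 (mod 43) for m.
Since 43 is prime, by Fermat 37^(-1) ≡ 37^{41} ≡ 7 (mod 43). Verify: 37 × 7 = 259 ≡ 1 (mod 43)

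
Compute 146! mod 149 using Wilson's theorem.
(148)! = (146)! × (147) × (148) ≡ -1 mod 149. So (146)! ≡ -1 × [(148)(147)]^(-1) ≡ 74 mod 149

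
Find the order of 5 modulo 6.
Powers of 5 mod 6: 5^1≡5, 5^2≡1. ord_6(5) = 2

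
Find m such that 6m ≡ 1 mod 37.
Since 37 is prime, by Fermat 6^(-1) ≡ 6^{35} ≡ 31 mod 37. Verify: 6 × 31 = 186 ≡ 1 mod 37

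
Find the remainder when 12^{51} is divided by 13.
By Fermat: 12^{12} ≡ 1 (mod 13). 51 = 4×12 + 3. So 12^{51} ≡ 12^{3} ≡ 12 (mod 13)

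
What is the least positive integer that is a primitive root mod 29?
g = 2. For each prime q|28: 2^{14}≡28, 2^{4}≡16, none ≡ 1, so ord_29(2) = 28 and 2 is a primitive root.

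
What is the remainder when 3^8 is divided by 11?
By repeated squaring (mod 11): 3^{1}≡3, 3^{2}≡9, 3^{4}≡4, 3^{8}≡5. So 3^{8} ≡ 5 (mod 11)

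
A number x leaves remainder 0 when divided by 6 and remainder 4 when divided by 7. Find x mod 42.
M = 6 × 7 = 42. M₁ = 7, y₁ ≡ 1 mod 6. M₂ = 6, y₂ ≡ 6 mod 7. x = 0×7×1 + 4×6×6 ≡ 18 mod 42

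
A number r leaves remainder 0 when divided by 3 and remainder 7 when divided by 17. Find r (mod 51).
M = 3 × 17 = 51. M₁ = 17, y₁ ≡ 2 (mod 3). M₂ = 3, y₂ ≡ 6 (mod 17). r = 0×17×2 + 7×3×6 ≡ 24 (mod 51)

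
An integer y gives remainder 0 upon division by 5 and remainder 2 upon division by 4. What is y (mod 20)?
M = 5 × 4 = 20. M₁ = 4, y₁ ≡ 4 (mod 5). M₂ = 5, y₂ ≡ 1 (mod 4). y = 0×4×4 + 2×5×1 ≡ 10 (mod 20)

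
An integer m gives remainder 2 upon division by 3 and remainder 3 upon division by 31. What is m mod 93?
M = 3 × 31 = 93. M₁ = 31, y₁ ≡ 1 mod 3. M₂ = 3, y₂ ≡ 21 mod 31. m = 2×31×1 + 3×3×21 ≡ 65 mod 93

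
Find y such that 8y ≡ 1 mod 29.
Since 29 is prime, by Fermat 8^(-1) ≡ 8^{27} ≡ 11 mod 29. Verify: 8 × 11 = 88 ≡ 1 mod 29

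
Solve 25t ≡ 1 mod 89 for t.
Since 89 is prime, by Fermat 25^(-1) ≡ 25^{87} ≡ 57 mod 89. Verify: 25 × 57 = 1425 ≡ 1 mod 89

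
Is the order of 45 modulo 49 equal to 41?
Powers of 45 mod 49: 45^1≡45, 45^2≡16, 45^3≡34, 45^4≡11, 45^5≡5, 45^6≡29, 45^7≡31, 45^8≡23, 45^9≡6, 45^10≡25, 45^11≡47, 45^12≡8, 45^13≡17, 45^14≡30, 45^15≡27, 45^16≡39, 45^17≡40, 45^18≡36, 45^19≡3, 45^20≡37, 45^21≡48, 45^22≡4, 45^23≡33, 45^24≡15, 45^25≡38, 45^26≡44, 45^27≡20, 45^28≡18, 45^29≡26, 45^30≡43, 45^31≡24, 45^32≡2, 45^33≡41, 45^34≡32, 45^35≡19, 45^36≡22, 45^37≡10, 45^38≡9, 45^39≡13, 45^40≡46, 45^41≡12, 45^42≡1. 45^41≡12≢1, so ord ≠ 41. No, the actual order is 42.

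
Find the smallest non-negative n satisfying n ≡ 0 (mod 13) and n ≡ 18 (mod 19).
M = 13 × 19 = 247. M₁ = 19, y₁ ≡ 11 (mod 13). M₂ = 13, y₂ ≡ 3 (mod 19). n = 0×19×11 + 18×13×3 ≡ 208 (mod 247)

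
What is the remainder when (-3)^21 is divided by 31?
By repeated squaring mod 31: (-3)^{1}≡28, (-3)^{2}≡9, (-3)^{4}≡19, (-3)^{8}≡20, (-3)^{16}≡28. Then (-3)^{21} = (-3)^{16+4+1} ≡ 28 × 19 × 28 ≡ 16 mod 31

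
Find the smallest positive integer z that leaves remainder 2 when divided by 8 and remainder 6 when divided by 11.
M = 8 × 11 = 88. M₁ = 11, y₁ ≡ 3 (mod 8). M₂ = 8, y₂ ≡ 7 (mod 11). z = 2×11×3 + 6×8×7 ≡ 50 (mod 88)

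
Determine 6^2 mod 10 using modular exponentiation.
6^{2} = 36 ≡ 6 mod 10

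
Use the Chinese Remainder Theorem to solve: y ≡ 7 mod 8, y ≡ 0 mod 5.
M = 8 × 5 = 40. M₁ = 5, y₁ ≡ 5 mod 8. M₂ = 8, y₂ ≡ 2 mod 5. y = 7×5×5 + 0×8×2 ≡ 15 mod 40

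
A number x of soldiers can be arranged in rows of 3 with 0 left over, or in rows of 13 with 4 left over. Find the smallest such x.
M = 3 × 13 = 39. M₁ = 13, y₁ ≡ 1 mod 3. M₂ = 3, y₂ ≡ 9 mod 13. x = 0×13×1 + 4×3×9 ≡ 30 mod 39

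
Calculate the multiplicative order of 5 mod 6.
Powers of 5 mod 6: 5^1≡5, 5^2≡1. Order = 2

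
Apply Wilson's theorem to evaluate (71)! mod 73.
(72)! = (71)! × (72) ≡ -1 (mod 73). So (71)! ≡ -1 × (72)^(-1) ≡ (-1)×(-1) = 1 (mod 73)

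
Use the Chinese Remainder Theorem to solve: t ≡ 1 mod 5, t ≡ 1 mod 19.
M = 5 × 19 = 95. M₁ = 19, y₁ ≡ 4 mod 5. M₂ = 5, y₂ ≡ 4 mod 19. t = 1×19×4 + 1×5×4 ≡ 1 mod 95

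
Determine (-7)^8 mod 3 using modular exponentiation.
Using Fermat: (-7)^{2} ≡ 1 (mod 3). 8 ≡ 0 (mod 2). So (-7)^{8} ≡ (-7)^{0} ≡ 1 (mod 3)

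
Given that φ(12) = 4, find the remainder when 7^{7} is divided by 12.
By Euler: 7^{4} ≡ 1 mod 12 since gcd(7, 12) = 1. 7 = 1×4 + 3. So 7^{7} ≡ 7^{3} ≡ 7 mod 12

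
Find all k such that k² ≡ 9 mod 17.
The square roots of 9 mod 17 are 14 and 3. Verify: 14² = 196 ≡ 9 mod 17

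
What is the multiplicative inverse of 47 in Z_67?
Since 67 is prime, by Fermat 47^(-1) ≡ 47^{65} ≡ 10 mod 67. Verify: 47 × 10 = 470 ≡ 1 mod 67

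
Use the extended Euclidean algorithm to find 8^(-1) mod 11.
Extended GCD: 8(-4) + 11(3) = 1. So 8^(-1) ≡ -4 ≡ 7 mod 11. Verify: 8 × 7 = 56 ≡ 1 mod 11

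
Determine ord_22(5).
Powers of 5 mod 22: 5^1≡5, 5^2≡3, 5^3≡15, 5^4≡9, 5^5≡1. ord_22(5) = 5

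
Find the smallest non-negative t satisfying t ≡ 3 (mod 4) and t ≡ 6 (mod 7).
M = 4 × 7 = 28. M₁ = 7, y₁ ≡ 3 (mod 4). M₂ = 4, y₂ ≡ 2 (mod 7). t = 3×7×3 + 6×4×2 ≡ 27 (mod 28)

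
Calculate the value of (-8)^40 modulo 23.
Using Fermat: (-8)^{22} ≡ 1 (mod 23). 40 ≡ 18 (mod 22). So (-8)^{40} ≡ (-8)^{18} ≡ 12 (mod 23)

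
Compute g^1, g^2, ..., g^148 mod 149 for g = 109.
109^1, 109^2, ..., 109^{148} mod 149: [109, 110, 70, 31, 101, 132, 84, 67, 2, 69, 71, 140, 62, 53, 115, 19, 134, 4, 138, 142, 131, 124, 106, 81, 38, 119, 8, 127, 135, 113, 99, 63, 13, 76, 89, 16, 105, 121, 77, 49, 126, 26, 3, 29, 32, 61, 93, 5, 98, 103, 52, 6, 58, 64, 122, 37, 10, 47, 57, 104, 12, 116, 128, 95, 74, 20, 94, 114, 59, 24, 83, 107, 41, 148, 40, 39, 79, 118, 48, 17, 65, 82, 147, 80, 78, 9, 87, 96, 34, 130, 15, 145, 11, 7, 18, 25, 43, 68, 111, 30, 141, 22, 14, 36, 50, 86, 136, 73, 60, 133, 44, 28, 72, 100, 23, 123, 146, 120, 117, 88, 56, 144, 51, 46, 97, 143, 91, 85, 27, 112, 139, 102, 92, 45, 137, 33, 21, 54, 75, 129, 55, 35, 90, 125, 66, 42, 108, 1]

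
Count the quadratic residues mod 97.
For prime 97, there are (p-1)/2 = (97-1)/2 = 48 quadratic residues (excluding 0).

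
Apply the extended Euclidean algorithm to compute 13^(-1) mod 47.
Extended GCD: 13(-18) + 47(5) = 1. So 13^(-1) ≡ -18 ≡ 29 mod 47. Verify: 13 × 29 = 377 ≡ 1 mod 47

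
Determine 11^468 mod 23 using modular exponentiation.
Using Fermat: 11^{22} ≡ 1 mod 23. 468 ≡ 6 mod 22. So 11^{468} ≡ 11^{6} ≡ 9 mod 23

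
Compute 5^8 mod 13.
By repeated squaring mod 13: 5^{1}≡5, 5^{2}≡12, 5^{4}≡1, 5^{8}≡1. So 5^{8} ≡ 1 mod 13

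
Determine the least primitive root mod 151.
g = 6. For each prime q|150: 6^{75}≡150, 6^{50}≡32, 6^{30}≡59, none ≡ 1, so ord_151(6) = 150 and 6 is a primitive root.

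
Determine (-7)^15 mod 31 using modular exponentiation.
By repeated squaring (mod 31): (-7)^{1}≡24, (-7)^{2}≡18, (-7)^{4}≡14, (-7)^{8}≡10. Then (-7)^{15} = (-7)^{8+4+2+1} ≡ 10 × 14 × 18 × 24 ≡ 30 (mod 31)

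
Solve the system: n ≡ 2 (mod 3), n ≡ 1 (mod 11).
M = 3 × 11 = 33. M₁ = 11, y₁ ≡ 2 (mod 3). M₂ = 3, y₂ ≡ 4 (mod 11). n = 2×11×2 + 1×3×4 ≡ 23 (mod 33)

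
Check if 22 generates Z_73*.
22^{8} ≡ 1 mod 73 and 8 < 72, so ord_73(22) = 8 ≠ 72 and 22 is not a primitive root.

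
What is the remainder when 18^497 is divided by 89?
Using Fermat: 18^{88} ≡ 1 mod 89. 497 ≡ 57 mod 88. So 18^{497} ≡ 18^{57} ≡ 69 mod 89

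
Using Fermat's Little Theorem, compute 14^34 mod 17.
By Fermat: 14^{16} ≡ 1 (mod 17). 34 = 2×16 + 2. So 14^{34} ≡ 14^{2} ≡ 9 (mod 17)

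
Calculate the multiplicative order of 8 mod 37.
Powers of 8 mod 37: 8^1≡8, 8^2≡27, 8^3≡31, 8^4≡26, 8^5≡23, 8^6≡36, 8^7≡29, 8^8≡10, 8^9≡6, 8^10≡11, 8^11≡14, 8^12≡1. ord_37(8) = 12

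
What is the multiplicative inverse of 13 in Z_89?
Since 89 is prime, by Fermat 13^(-1) ≡ 13^{87} ≡ 48 mod 89. Verify: 13 × 48 = 624 ≡ 1 mod 89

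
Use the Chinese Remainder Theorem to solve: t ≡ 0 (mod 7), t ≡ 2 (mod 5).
M = 7 × 5 = 35. M₁ = 5, y₁ ≡ 3 (mod 7). M₂ = 7, y₂ ≡ 3 (mod 5). t = 0×5×3 + 2×7×3 ≡ 7 (mod 35)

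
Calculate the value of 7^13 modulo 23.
By repeated squaring (mod 23): 7^{1}≡7, 7^{2}≡3, 7^{4}≡9, 7^{8}≡12. Then 7^{13} = 7^{8+4+1} ≡ 12 × 9 × 7 ≡ 20 (mod 23)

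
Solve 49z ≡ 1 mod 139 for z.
Since 139 is prime, by Fermat 49^(-1) ≡ 49^{137} ≡ 122 mod 139. Verify: 49 × 122 = 5978 ≡ 1 mod 139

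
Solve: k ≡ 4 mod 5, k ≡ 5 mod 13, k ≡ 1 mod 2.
M = 5 × 13 × 2 = 130. M₁ = 26, y₁ ≡ 1 mod 5. M₂ = 10, y₂ ≡ 4 mod 13. M₃ = 65, y₃ ≡ 1 mod 2. k = 4×26×1 + 5×10×4 + 1×65×1 ≡ 109 mod 130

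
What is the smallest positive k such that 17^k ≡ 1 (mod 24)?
Powers of 17 mod 24: 17^1≡17, 17^2≡1. Order = 2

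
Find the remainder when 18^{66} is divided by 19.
By Fermat: 18^{18} ≡ 1 (mod 19). 66 = 3×18 + 12. So 18^{66} ≡ 18^{12} ≡ 1 (mod 19)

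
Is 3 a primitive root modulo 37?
3^{18} ≡ 1 mod 37 and 18 < 36, so ord_37(3) = 18 ≠ 36 and 3 is not a primitive root.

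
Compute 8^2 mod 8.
8^{2} = 64 ≡ 0 (mod 8)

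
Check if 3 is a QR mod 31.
By Euler's criterion: 3^{15} ≡ 30 (mod 31). Since this equals -1 (≡ 30), 3 is not a QR.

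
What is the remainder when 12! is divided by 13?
By Wilson's theorem, (12)! ≡ -1 ≡ 12 (mod 13)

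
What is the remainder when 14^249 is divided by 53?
Using Fermat: 14^{52} ≡ 1 (mod 53). 249 ≡ 41 (mod 52). So 14^{249} ≡ 14^{41} ≡ 50 (mod 53)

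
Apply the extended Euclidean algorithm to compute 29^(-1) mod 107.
Extended GCD: 29(48) + 107(-13) = 1. So 29^(-1) ≡ 48 (mod 107). Verify: 29 × 48 = 1392 ≡ 1 (mod 107)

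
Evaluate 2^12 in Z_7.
Using Fermat: 2^{6} ≡ 1 mod 7. 12 ≡ 0 mod 6. So 2^{12} ≡ 2^{0} ≡ 1 mod 7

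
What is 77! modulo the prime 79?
(78)! = (77)! × (78) ≡ -1 mod 79. So (77)! ≡ -1 × (78)^(-1) ≡ (-1)×(-1) = 1 mod 79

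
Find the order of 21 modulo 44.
Powers of 21 mod 44: 21^1≡21, 21^2≡1. Order = 2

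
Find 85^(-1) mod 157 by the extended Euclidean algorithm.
Extended GCD: 85(-24) + 157(13) = 1. So 85^(-1) ≡ -24 ≡ 133 mod 157. Verify: 85 × 133 = 11305 ≡ 1 mod 157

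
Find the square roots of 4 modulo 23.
The square roots of 4 mod 23 are 2 and 21. Verify: 2² = 4 ≡ 4 (mod 23)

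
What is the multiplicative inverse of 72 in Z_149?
Since 149 is prime, by Fermat 72^(-1) ≡ 72^{147} ≡ 89 mod 149. Verify: 72 × 89 = 6408 ≡ 1 mod 149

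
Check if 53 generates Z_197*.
53^{49} ≡ 1 mod 197 and 49 < 196, so ord_197(53) = 49 ≠ 196 and 53 is not a primitive root.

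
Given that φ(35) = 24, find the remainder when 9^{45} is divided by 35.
By Euler: 9^{24} ≡ 1 (mod 35) since gcd(9, 35) = 1. 45 = 1×24 + 21. So 9^{45} ≡ 9^{21} ≡ 29 (mod 35)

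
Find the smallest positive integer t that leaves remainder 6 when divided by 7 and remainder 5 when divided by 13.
M = 7 × 13 = 91. M₁ = 13, y₁ ≡ 6 (mod 7). M₂ = 7, y₂ ≡ 2 (mod 13). t = 6×13×6 + 5×7×2 ≡ 83 (mod 91)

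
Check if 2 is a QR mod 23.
By Euler's criterion: 2^{11} ≡ 1 mod 23. Since this equals 1, 2 is a QR.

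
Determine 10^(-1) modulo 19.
Since 19 is prime, by Fermat 10^(-1) ≡ 10^{17} ≡ 2 (mod 19). Verify: 10 × 2 = 20 ≡ 1 (mod 19)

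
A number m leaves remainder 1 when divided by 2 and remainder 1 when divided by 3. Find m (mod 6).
M = 2 × 3 = 6. M₁ = 3, y₁ ≡ 1 (mod 2). M₂ = 2, y₂ ≡ 2 (mod 3). m = 1×3×1 + 1×2×2 ≡ 1 (mod 6)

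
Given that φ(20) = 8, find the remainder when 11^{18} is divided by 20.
By Euler: 11^{8} ≡ 1 (mod 20) since gcd(11, 20) = 1. 18 = 2×8 + 2. So 11^{18} ≡ 11^{2} ≡ 1 (mod 20)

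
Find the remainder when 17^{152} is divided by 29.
By Fermat: 17^{28} ≡ 1 mod 29. 152 = 5×28 + 12. So 17^{152} ≡ 17^{12} ≡ 1 mod 29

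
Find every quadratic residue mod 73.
Quadratic residues modulo 73: {1, 2, 3, 4, 6, 8, 9, 12, 16, 18, 19, 23, 24, 25, 27, 32, 35, 36, 37, 38, 41, 46, 48, 49, 50, 54, 55, 57, 61, 64, 65, 67, 69, 70, 71, 72}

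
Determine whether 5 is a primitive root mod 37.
ord_37(5) divides 36. For each prime q|36: 5^{18}≡36, 5^{12}≡10, none ≡ 1. So 5 has order 36 and is a primitive root mod 37.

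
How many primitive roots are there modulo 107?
Number of primitive roots mod 107 = φ(p-1) = φ(106) = 52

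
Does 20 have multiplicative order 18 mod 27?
Powers of 20 mod 27: 20^1≡20, 20^2≡22, 20^3≡8, 20^4≡25, 20^5≡14, 20^6≡10, 20^7≡11, 20^8≡4, 20^9≡26, 20^10≡7, 20^11≡5, 20^12≡19, 20^13≡2, 20^14≡13, 20^15≡17, 20^16≡16, 20^17≡23, 20^18≡1. First k with 20^k≡1 is k=18. Yes, ord_27(20) = 18.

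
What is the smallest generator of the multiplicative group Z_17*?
g = 3. Powers: [3, 9, 10, 13, 5, 15, 11, 16, 14, 8, ...] generates all 16 non-zero residues.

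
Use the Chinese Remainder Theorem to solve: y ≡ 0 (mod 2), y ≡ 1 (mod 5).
M = 2 × 5 = 10. M₁ = 5, y₁ ≡ 1 (mod 2). M₂ = 2, y₂ ≡ 3 (mod 5). y = 0×5×1 + 1×2×3 ≡ 6 (mod 10)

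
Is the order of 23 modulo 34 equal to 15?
Powers of 23 mod 34: 23^1≡23, 23^2≡19, 23^3≡29, 23^4≡21, 23^5≡7, 23^6≡25, 23^7≡31, 23^8≡33, 23^9≡11, 23^10≡15, 23^11≡5, 23^12≡13, 23^13≡27, 23^14≡9, 23^15≡3, 23^16≡1. 23^15≡3≢1, so ord ≠ 15. No, the actual order is 16.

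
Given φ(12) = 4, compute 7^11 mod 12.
By Euler: 7^{4} ≡ 1 (mod 12) since gcd(7, 12) = 1. 11 = 2×4 + 3. So 7^{11} ≡ 7^{3} ≡ 7 (mod 12)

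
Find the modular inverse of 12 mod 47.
Since 47 is prime, by Fermat 12^(-1) ≡ 12^{45} ≡ 4 mod 47. Verify: 12 × 4 = 48 ≡ 1 mod 47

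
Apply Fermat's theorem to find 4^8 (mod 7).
By Fermat: 4^{6} ≡ 1 (mod 7). So 4^{8} = 4^{6} · 4^{2} ≡ 4^{2} ≡ 2 (mod 7)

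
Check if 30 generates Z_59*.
ord_59(30) divides 58. For each prime q|58: 30^{29}≡58, 30^{2}≡15, none ≡ 1. So 30 has order 58 and is a primitive root mod 59.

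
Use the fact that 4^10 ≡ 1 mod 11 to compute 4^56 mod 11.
By Fermat: 4^{10} ≡ 1 mod 11. 56 = 5×10 + 6. So 4^{56} ≡ 4^{6} ≡ 4 mod 11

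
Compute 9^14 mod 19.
By repeated squaring (mod 19): 9^{1}≡9, 9^{2}≡5, 9^{4}≡6, 9^{8}≡17. Then 9^{14} = 9^{8+4+2} ≡ 17 × 6 × 5 ≡ 16 (mod 19)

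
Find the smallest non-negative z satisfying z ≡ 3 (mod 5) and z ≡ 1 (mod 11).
M = 5 × 11 = 55. M₁ = 11, y₁ ≡ 1 (mod 5). M₂ = 5, y₂ ≡ 9 (mod 11). z = 3×11×1 + 1×5×9 ≡ 23 (mod 55)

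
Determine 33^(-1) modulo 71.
Since 71 is prime, by Fermat 33^(-1) ≡ 33^{69} ≡ 28 mod 71. Verify: 33 × 28 = 924 ≡ 1 mod 71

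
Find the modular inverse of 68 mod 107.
Since 107 is prime, by Fermat 68^(-1) ≡ 68^{105} ≡ 96 (mod 107). Verify: 68 × 96 = 6528 ≡ 1 (mod 107)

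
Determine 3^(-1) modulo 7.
Since 7 is prime, by Fermat 3^(-1) ≡ 3^{5} ≡ 5 (mod 7). Verify: 3 × 5 = 15 ≡ 1 (mod 7)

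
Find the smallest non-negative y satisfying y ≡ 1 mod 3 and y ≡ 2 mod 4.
M = 3 × 4 = 12. M₁ = 4, y₁ ≡ 1 mod 3. M₂ = 3, y₂ ≡ 3 mod 4. y = 1×4×1 + 2×3×3 ≡ 10 mod 12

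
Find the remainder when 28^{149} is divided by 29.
By Fermat: 28^{28} ≡ 1 (mod 29). 149 = 5×28 + 9. So 28^{149} ≡ 28^{9} ≡ 28 (mod 29)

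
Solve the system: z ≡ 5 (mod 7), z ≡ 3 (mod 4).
M = 7 × 4 = 28. M₁ = 4, y₁ ≡ 2 (mod 7). M₂ = 7, y₂ ≡ 3 (mod 4). z = 5×4×2 + 3×7×3 ≡ 19 (mod 28)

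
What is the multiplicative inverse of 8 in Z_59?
Since 59 is prime, by Fermat 8^(-1) ≡ 8^{57} ≡ 37 (mod 59). Verify: 8 × 37 = 296 ≡ 1 (mod 59)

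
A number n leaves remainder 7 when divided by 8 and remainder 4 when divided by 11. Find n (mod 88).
M = 8 × 11 = 88. M₁ = 11, y₁ ≡ 3 (mod 8). M₂ = 8, y₂ ≡ 7 (mod 11). n = 7×11×3 + 4×8×7 ≡ 15 (mod 88)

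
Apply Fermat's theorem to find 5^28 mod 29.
By Fermat's Little Theorem, 5^{28} ≡ 1 mod 29 since 29 is prime and gcd(5, 29) = 1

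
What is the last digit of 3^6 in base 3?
By repeated squaring (mod 3): 3^{1}≡0, 3^{2}≡0, 3^{4}≡0. Then 3^{6} = 3^{4+2} ≡ 0 × 0 ≡ 0 (mod 3)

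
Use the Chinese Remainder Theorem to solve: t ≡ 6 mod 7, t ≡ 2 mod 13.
M = 7 × 13 = 91. M₁ = 13, y₁ ≡ 6 mod 7. M₂ = 7, y₂ ≡ 2 mod 13. t = 6×13×6 + 2×7×2 ≡ 41 mod 91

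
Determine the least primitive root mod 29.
g = 2. For each prime q|28: 2^{14}≡28, 2^{4}≡16, none ≡ 1, so ord_29(2) = 28 and 2 is a primitive root.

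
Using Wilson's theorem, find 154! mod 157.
(156)! = (154)! × (155) × (156) ≡ -1 mod 157. So (154)! ≡ -1 × [(156)(155)]^(-1) ≡ 78 mod 157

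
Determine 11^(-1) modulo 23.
Since 23 is prime, by Fermat 11^(-1) ≡ 11^{21} ≡ 21 (mod 23). Verify: 11 × 21 = 231 ≡ 1 (mod 23)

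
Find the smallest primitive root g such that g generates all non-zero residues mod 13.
g = 2. For each prime q|12: 2^{6}≡12, 2^{4}≡3, none ≡ 1, so ord_13(2) = 12 and 2 is a primitive root.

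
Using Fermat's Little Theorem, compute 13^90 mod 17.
By Fermat: 13^{16} ≡ 1 mod 17. 90 = 5×16 + 10. So 13^{90} ≡ 13^{10} ≡ 16 mod 17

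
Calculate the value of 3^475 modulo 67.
Using Fermat: 3^{66} ≡ 1 (mod 67). 475 ≡ 13 (mod 66). So 3^{475} ≡ 3^{13} ≡ 58 (mod 67)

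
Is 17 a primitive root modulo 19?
17^{9} ≡ 1 mod 19 and 9 < 18, so ord_19(17) = 9 ≠ 18 and 17 is not a primitive root.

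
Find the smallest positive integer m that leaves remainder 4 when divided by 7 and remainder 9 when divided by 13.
M = 7 × 13 = 91. M₁ = 13, y₁ ≡ 6 (mod 7). M₂ = 7, y₂ ≡ 2 (mod 13). m = 4×13×6 + 9×7×2 ≡ 74 (mod 91)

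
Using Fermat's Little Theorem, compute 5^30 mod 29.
By Fermat: 5^{28} ≡ 1 mod 29. So 5^{30} = 5^{28} · 5^{2} ≡ 5^{2} ≡ 25 mod 29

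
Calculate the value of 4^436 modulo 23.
Using Fermat: 4^{22} ≡ 1 (mod 23). 436 ≡ 18 (mod 22). So 4^{436} ≡ 4^{18} ≡ 8 (mod 23)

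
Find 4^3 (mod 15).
4^{3} = 64 ≡ 4 (mod 15)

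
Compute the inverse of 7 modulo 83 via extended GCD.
Extended GCD: 7(12) + 83(-1) = 1. So 7^(-1) ≡ 12 (mod 83). Verify: 7 × 12 = 84 ≡ 1 (mod 83)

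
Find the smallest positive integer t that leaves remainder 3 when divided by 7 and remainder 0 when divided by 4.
M = 7 × 4 = 28. M₁ = 4, y₁ ≡ 2 mod 7. M₂ = 7, y₂ ≡ 3 mod 4. t = 3×4×2 + 0×7×3 ≡ 24 mod 28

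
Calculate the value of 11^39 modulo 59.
By repeated squaring (mod 59): 11^{1}≡11, 11^{2}≡3, 11^{4}≡9, 11^{8}≡22, 11^{16}≡12, 11^{32}≡26. Then 11^{39} = 11^{32+4+2+1} ≡ 26 × 9 × 3 × 11 ≡ 52 (mod 59)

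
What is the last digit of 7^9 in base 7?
By repeated squaring mod 7: 7^{1}≡0, 7^{2}≡0, 7^{4}≡0, 7^{8}≡0. Then 7^{9} = 7^{8+1} ≡ 0 × 0 ≡ 0 mod 7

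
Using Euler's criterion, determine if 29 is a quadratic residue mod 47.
By Euler's criterion: 29^{23} ≡ 46 mod 47. Since this equals -1 (≡ 46), 29 is not a QR.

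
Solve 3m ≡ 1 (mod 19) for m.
Since 19 is prime, by Fermat 3^(-1) ≡ 3^{17} ≡ 13 (mod 19). Verify: 3 × 13 = 39 ≡ 1 (mod 19)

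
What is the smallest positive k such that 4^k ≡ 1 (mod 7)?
Powers of 4 mod 7: 4^1≡4, 4^2≡2, 4^3≡1. So the order of 4 is 3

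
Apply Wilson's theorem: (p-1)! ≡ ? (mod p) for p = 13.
By Wilson's theorem, (12)! ≡ -1 ≡ 12 (mod 13)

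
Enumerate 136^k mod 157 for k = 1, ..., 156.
136^1, 136^2, ..., 136^{156} mod 157: [136, 127, 2, 115, 97, 4, 73, 37, 8, 146, 74, 16, 135, 148, 32, 113, 139, 64, 69, 121, 128, 138, 85, 99, 119, 13, 41, 81, 26, 82, 5, 52, 7, 10, 104, 14, 20, 51, 28, 40, 102, 56, 80, 47, 112, 3, 94, 67, 6, 31, 134, 12, 62, 111, 24, 124, 65, 48, 91, 130, 96, 25, 103, 35, 50, 49, 70, 100, 98, 140, 43, 39, 123, 86, 78, 89, 15, 156, 21, 30, 155, 42, 60, 153, 84, 120, 149, 11, 83, 141, 22, 9, 125, 44, 18, 93, 88, 36, 29, 19, 72, 58, 38, 144, 116, 76, 131, 75, 152, 105, 150, 147, 53, 143, 137, 106, 129, 117, 55, 101, 77, 110, 45, 154, 63, 90, 151, 126, 23, 145, 95, 46, 133, 33, 92, 109, 66, 27, 61, 132, 54, 122, 107, 108, 87, 57, 59, 17, 114, 118, 34, 71, 79, 68, 142, 1]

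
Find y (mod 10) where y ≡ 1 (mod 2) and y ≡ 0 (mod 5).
M = 2 × 5 = 10. M₁ = 5, y₁ ≡ 1 (mod 2). M₂ = 2, y₂ ≡ 3 (mod 5). y = 1×5×1 + 0×2×3 ≡ 5 (mod 10)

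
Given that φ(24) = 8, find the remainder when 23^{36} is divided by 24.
By Euler: 23^{8} ≡ 1 (mod 24) since gcd(23, 24) = 1. 36 = 4×8 + 4. So 23^{36} ≡ 23^{4} ≡ 1 (mod 24)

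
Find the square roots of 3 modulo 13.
The square roots of 3 mod 13 are 9 and 4. Verify: 9² = 81 ≡ 3 mod 13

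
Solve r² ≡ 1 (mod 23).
The square roots of 1 mod 23 are 1 and 22. Verify: 1² = 1 ≡ 1 (mod 23)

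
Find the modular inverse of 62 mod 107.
Since 107 is prime, by Fermat 62^(-1) ≡ 62^{105} ≡ 19 mod 107. Verify: 62 × 19 = 1178 ≡ 1 mod 107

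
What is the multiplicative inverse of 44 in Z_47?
Since 47 is prime, by Fermat 44^(-1) ≡ 44^{45} ≡ 31 (mod 47). Verify: 44 × 31 = 1364 ≡ 1 (mod 47)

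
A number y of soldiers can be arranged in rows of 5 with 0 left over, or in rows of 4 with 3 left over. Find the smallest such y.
M = 5 × 4 = 20. M₁ = 4, y₁ ≡ 4 (mod 5). M₂ = 5, y₂ ≡ 1 (mod 4). y = 0×4×4 + 3×5×1 ≡ 15 (mod 20)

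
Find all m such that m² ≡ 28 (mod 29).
The square roots of 28 mod 29 are 12 and 17. Verify: 12² = 144 ≡ 28 (mod 29)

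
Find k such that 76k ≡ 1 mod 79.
Since 79 is prime, by Fermat 76^(-1) ≡ 76^{77} ≡ 26 mod 79. Verify: 76 × 26 = 1976 ≡ 1 mod 79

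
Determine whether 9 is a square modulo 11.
By Euler's criterion: 9^{5} ≡ 1 (mod 11). Since this equals 1, 9 is a QR.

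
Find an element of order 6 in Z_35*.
4 has order 6 mod 35 since 4^{6} ≡ 1 (mod 35) and no smaller power works.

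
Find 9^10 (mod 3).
By repeated squaring (mod 3): 9^{1}≡0, 9^{2}≡0, 9^{4}≡0, 9^{8}≡0. Then 9^{10} = 9^{8+2} ≡ 0 × 0 ≡ 0 (mod 3)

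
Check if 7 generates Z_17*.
ord_17(7) divides 16. For each prime q|16: 7^{8}≡16, none ≡ 1. So 7 has order 16 and is a primitive root mod 17.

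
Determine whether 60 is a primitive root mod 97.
ord_97(60) divides 96. For each prime q|96: 60^{48}≡96, 60^{32}≡35, none ≡ 1. So 60 has order 96 and is a primitive root mod 97.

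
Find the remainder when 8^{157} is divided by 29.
By Fermat: 8^{28} ≡ 1 (mod 29). 157 = 5×28 + 17. So 8^{157} ≡ 8^{17} ≡ 10 (mod 29)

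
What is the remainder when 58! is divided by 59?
By Wilson's theorem, (58)! ≡ -1 ≡ 58 (mod 59)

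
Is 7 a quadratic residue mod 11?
By Euler's criterion: 7^{5} ≡ 10 mod 11. Since this equals -1 (≡ 10), 7 is not a QR.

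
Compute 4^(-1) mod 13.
Since 13 is prime, by Fermat 4^(-1) ≡ 4^{11} ≡ 10 mod 13. Verify: 4 × 10 = 40 ≡ 1 mod 13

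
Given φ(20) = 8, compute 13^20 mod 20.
By Euler: 13^{8} ≡ 1 (mod 20) since gcd(13, 20) = 1. 20 = 2×8 + 4. So 13^{20} ≡ 13^{4} ≡ 1 (mod 20)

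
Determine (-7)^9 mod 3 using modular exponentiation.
Using Fermat: (-7)^{2} ≡ 1 (mod 3). 9 ≡ 1 (mod 2). So (-7)^{9} ≡ (-7)^{1} ≡ 2 (mod 3)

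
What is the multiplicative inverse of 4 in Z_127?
Since 127 is prime, by Fermat 4^(-1) ≡ 4^{125} ≡ 32 mod 127. Verify: 4 × 32 = 128 ≡ 1 mod 127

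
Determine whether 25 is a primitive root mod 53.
25^{26} ≡ 1 mod 53 and 26 < 52, so ord_53(25) = 26 ≠ 52 and 25 is not a primitive root.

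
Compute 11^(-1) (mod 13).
Since 13 is prime, by Fermat 11^(-1) ≡ 11^{11} ≡ 6 (mod 13). Verify: 11 × 6 = 66 ≡ 1 (mod 13)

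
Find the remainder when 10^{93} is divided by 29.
By Fermat: 10^{28} ≡ 1 mod 29. 93 = 3×28 + 9. So 10^{93} ≡ 10^{9} ≡ 18 mod 29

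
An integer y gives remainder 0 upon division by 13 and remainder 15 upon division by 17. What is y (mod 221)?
M = 13 × 17 = 221. M₁ = 17, y₁ ≡ 10 (mod 13). M₂ = 13, y₂ ≡ 4 (mod 17). y = 0×17×10 + 15×13×4 ≡ 117 (mod 221)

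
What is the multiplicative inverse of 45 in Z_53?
Since 53 is prime, by Fermat 45^(-1) ≡ 45^{51} ≡ 33 (mod 53). Verify: 45 × 33 = 1485 ≡ 1 (mod 53)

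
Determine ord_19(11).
Powers of 11 mod 19: 11^1≡11, 11^2≡7, 11^3≡1. ord_19(11) = 3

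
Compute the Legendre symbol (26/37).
(26/37) = 26^{18} mod 37 = 1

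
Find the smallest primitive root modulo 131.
g = 2. Powers: [2, 4, 8, 16, 32, 64, 128, ...] generates all 130 non-zero residues.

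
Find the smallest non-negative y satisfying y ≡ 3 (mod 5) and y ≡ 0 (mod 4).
M = 5 × 4 = 20. M₁ = 4, y₁ ≡ 4 (mod 5). M₂ = 5, y₂ ≡ 1 (mod 4). y = 3×4×4 + 0×5×1 ≡ 8 (mod 20)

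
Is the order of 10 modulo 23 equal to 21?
Powers of 10 mod 23: 10^1≡10, 10^2≡8, 10^3≡11, 10^4≡18, 10^5≡19, 10^6≡6, 10^7≡14, 10^8≡2, 10^9≡20, 10^10≡16, 10^11≡22, 10^12≡13, 10^13≡15, 10^14≡12, 10^15≡5, 10^16≡4, 10^17≡17, 10^18≡9, 10^19≡21, 10^20≡3, 10^21≡7, 10^22≡1. 10^21≡7≢1, so ord ≠ 21. No, the actual order is 22.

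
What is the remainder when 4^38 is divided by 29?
Using Fermat: 4^{28} ≡ 1 (mod 29). 38 ≡ 10 (mod 28). So 4^{38} ≡ 4^{10} ≡ 23 (mod 29)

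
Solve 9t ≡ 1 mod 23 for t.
Since 23 is prime, by Fermat 9^(-1) ≡ 9^{21} ≡ 18 mod 23. Verify: 9 × 18 = 162 ≡ 1 mod 23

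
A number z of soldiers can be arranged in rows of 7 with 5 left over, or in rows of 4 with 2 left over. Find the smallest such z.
M = 7 × 4 = 28. M₁ = 4, y₁ ≡ 2 (mod 7). M₂ = 7, y₂ ≡ 3 (mod 4). z = 5×4×2 + 2×7×3 ≡ 26 (mod 28)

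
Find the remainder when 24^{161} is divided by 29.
By Fermat: 24^{28} ≡ 1 (mod 29). 161 = 5×28 + 21. So 24^{161} ≡ 24^{21} ≡ 1 (mod 29)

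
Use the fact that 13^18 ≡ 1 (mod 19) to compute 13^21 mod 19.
By Fermat: 13^{18} ≡ 1 (mod 19). So 13^{21} = 13^{18} · 13^{3} ≡ 13^{3} ≡ 12 (mod 19)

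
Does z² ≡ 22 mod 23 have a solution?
By Euler's criterion: 22^{11} ≡ 22 mod 23. Since this equals -1 (≡ 22), 22 is not a QR.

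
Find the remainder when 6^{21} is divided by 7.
By Fermat: 6^{6} ≡ 1 mod 7. 21 = 3×6 + 3. So 6^{21} ≡ 6^{3} ≡ 6 mod 7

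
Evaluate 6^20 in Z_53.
By repeated squaring (mod 53): 6^{1}≡6, 6^{2}≡36, 6^{4}≡24, 6^{8}≡46, 6^{16}≡49. Then 6^{20} = 6^{16+4} ≡ 49 × 24 ≡ 10 (mod 53)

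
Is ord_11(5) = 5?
Powers of 5 mod 11: 5^1≡5, 5^2≡3, 5^3≡4, 5^4≡9, 5^5≡1. First k with 5^k≡1 is k=5. Yes, ord_11(5) = 5.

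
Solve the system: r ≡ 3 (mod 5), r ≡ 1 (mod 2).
M = 5 × 2 = 10. M₁ = 2, y₁ ≡ 3 (mod 5). M₂ = 5, y₂ ≡ 1 (mod 2). r = 3×2×3 + 1×5×1 ≡ 3 (mod 10)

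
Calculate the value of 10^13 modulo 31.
By repeated squaring (mod 31): 10^{1}≡10, 10^{2}≡7, 10^{4}≡18, 10^{8}≡14. Then 10^{13} = 10^{8+4+1} ≡ 14 × 18 × 10 ≡ 9 (mod 31)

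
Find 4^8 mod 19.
By repeated squaring mod 19: 4^{1}≡4, 4^{2}≡16, 4^{4}≡9, 4^{8}≡5. So 4^{8} ≡ 5 mod 19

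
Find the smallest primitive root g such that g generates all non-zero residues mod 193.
g = 5. Powers: [5, 25, 125, 46, 37, 185, 153, 186, 158, ...] generates all 192 non-zero residues.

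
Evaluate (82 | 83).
(82/83) = 82^{41} mod 83 = -1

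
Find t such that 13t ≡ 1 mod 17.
Since 17 is prime, by Fermat 13^(-1) ≡ 13^{15} ≡ 4 mod 17. Verify: 13 × 4 = 52 ≡ 1 mod 17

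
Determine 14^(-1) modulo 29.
Since 29 is prime, by Fermat 14^(-1) ≡ 14^{27} ≡ 27 (mod 29). Verify: 14 × 27 = 378 ≡ 1 (mod 29)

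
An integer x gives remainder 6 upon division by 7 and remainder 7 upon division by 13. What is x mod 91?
M = 7 × 13 = 91. M₁ = 13, y₁ ≡ 6 mod 7. M₂ = 7, y₂ ≡ 2 mod 13. x = 6×13×6 + 7×7×2 ≡ 20 mod 91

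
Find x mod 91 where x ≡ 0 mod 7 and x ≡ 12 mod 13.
M = 7 × 13 = 91. M₁ = 13, y₁ ≡ 6 mod 7. M₂ = 7, y₂ ≡ 2 mod 13. x = 0×13×6 + 12×7×2 ≡ 77 mod 91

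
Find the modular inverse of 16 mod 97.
Since 97 is prime, by Fermat 16^(-1) ≡ 16^{95} ≡ 91 (mod 97). Verify: 16 × 91 = 1456 ≡ 1 (mod 97)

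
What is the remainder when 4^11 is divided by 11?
Using Fermat: 4^{10} ≡ 1 mod 11. 11 ≡ 1 mod 10. So 4^{11} ≡ 4^{1} ≡ 4 mod 11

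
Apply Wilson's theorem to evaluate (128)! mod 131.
(130)! = (128)! × (129) × (130) ≡ -1 (mod 131). So (128)! ≡ -1 × [(130)(129)]^(-1) ≡ 65 (mod 131)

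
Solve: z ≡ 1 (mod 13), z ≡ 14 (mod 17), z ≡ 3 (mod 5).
M = 13 × 17 × 5 = 1105. M₁ = 85, y₁ ≡ 2 (mod 13). M₂ = 65, y₂ ≡ 11 (mod 17). M₃ = 221, y₃ ≡ 1 (mod 5). z = 1×85×2 + 14×65×11 + 3×221×1 ≡ 898 (mod 1105)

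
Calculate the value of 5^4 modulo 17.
5^{4} = 625 ≡ 13 (mod 17)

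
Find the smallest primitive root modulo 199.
g = 3. For each prime q|198: 3^{99}≡198, 3^{66}≡106, 3^{18}≡125, none ≡ 1, so ord_199(3) = 198 and 3 is a primitive root.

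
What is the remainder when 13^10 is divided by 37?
By repeated squaring mod 37: 13^{1}≡13, 13^{2}≡21, 13^{4}≡34, 13^{8}≡9. Then 13^{10} = 13^{8+2} ≡ 9 × 21 ≡ 4 mod 37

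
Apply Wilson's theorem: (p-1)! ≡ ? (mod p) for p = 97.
By Wilson's theorem, (96)! ≡ -1 ≡ 96 mod 97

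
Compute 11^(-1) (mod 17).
Since 17 is prime, by Fermat 11^(-1) ≡ 11^{15} ≡ 14 (mod 17). Verify: 11 × 14 = 154 ≡ 1 (mod 17)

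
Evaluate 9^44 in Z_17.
Using Fermat: 9^{16} ≡ 1 (mod 17). 44 ≡ 12 (mod 16). So 9^{44} ≡ 9^{12} ≡ 16 (mod 17)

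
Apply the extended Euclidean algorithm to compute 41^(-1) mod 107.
Extended GCD: 41(47) + 107(-18) = 1. So 41^(-1) ≡ 47 (mod 107). Verify: 41 × 47 = 1927 ≡ 1 (mod 107)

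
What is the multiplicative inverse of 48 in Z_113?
Since 113 is prime, by Fermat 48^(-1) ≡ 48^{111} ≡ 73 (mod 113). Verify: 48 × 73 = 3504 ≡ 1 (mod 113)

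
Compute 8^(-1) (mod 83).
Since 83 is prime, by Fermat 8^(-1) ≡ 8^{81} ≡ 52 (mod 83). Verify: 8 × 52 = 416 ≡ 1 (mod 83)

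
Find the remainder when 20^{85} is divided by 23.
By Fermat: 20^{22} ≡ 1 mod 23. 85 = 3×22 + 19. So 20^{85} ≡ 20^{19} ≡ 17 mod 23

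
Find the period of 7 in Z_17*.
Powers of 7 mod 17: 7^1≡7, 7^2≡15, 7^3≡3, 7^4≡4, 7^5≡11, 7^6≡9, 7^7≡12, 7^8≡16, 7^9≡10, 7^10≡2, 7^11≡14, 7^12≡13, 7^13≡6, 7^14≡8, 7^15≡5, 7^16≡1. So the order of 7 is 16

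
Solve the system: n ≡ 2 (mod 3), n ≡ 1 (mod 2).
M = 3 × 2 = 6. M₁ = 2, y₁ ≡ 2 (mod 3). M₂ = 3, y₂ ≡ 1 (mod 2). n = 2×2×2 + 1×3×1 ≡ 5 (mod 6)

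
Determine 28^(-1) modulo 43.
Since 43 is prime, by Fermat 28^(-1) ≡ 28^{41} ≡ 20 (mod 43). Verify: 28 × 20 = 560 ≡ 1 (mod 43)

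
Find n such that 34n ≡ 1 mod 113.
Since 113 is prime, by Fermat 34^(-1) ≡ 34^{111} ≡ 10 mod 113. Verify: 34 × 10 = 340 ≡ 1 mod 113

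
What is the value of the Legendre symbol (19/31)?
(19/31) = 19^{15} mod 31 = 1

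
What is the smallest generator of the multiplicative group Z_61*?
g = 2. Powers: [2, 4, 8, 16, 32, 3, ...] generates all 60 non-zero residues.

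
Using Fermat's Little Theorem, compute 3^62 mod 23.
By Fermat: 3^{22} ≡ 1 (mod 23). 62 = 2×22 + 18. So 3^{62} ≡ 3^{18} ≡ 2 (mod 23)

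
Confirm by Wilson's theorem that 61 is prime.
(60)! mod 61 = 60. Since this equals -1 mod 61, Wilson confirms 61 is prime.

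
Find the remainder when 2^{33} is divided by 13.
By Fermat: 2^{12} ≡ 1 (mod 13). 33 = 2×12 + 9. So 2^{33} ≡ 2^{9} ≡ 5 (mod 13)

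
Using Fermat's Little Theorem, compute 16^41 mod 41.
By Fermat: 16^{40} ≡ 1 mod 41. So 16^{41} = 16^{40} · 16^{1} ≡ 16^{1} ≡ 16 mod 41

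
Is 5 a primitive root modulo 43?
ord_43(5) divides 42. For each prime q|42: 5^{21}≡42, 5^{14}≡36, 5^{6}≡16, none ≡ 1. So 5 has order 42 and is a primitive root mod 43.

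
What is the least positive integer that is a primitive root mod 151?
g = 6. For each prime q|150: 6^{75}≡150, 6^{50}≡32, 6^{30}≡59, none ≡ 1, so ord_151(6) = 150 and 6 is a primitive root.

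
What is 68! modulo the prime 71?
(70)! = (68)! × (69) × (70) ≡ -1 (mod 71). So (68)! ≡ -1 × [(70)(69)]^(-1) ≡ 35 (mod 71)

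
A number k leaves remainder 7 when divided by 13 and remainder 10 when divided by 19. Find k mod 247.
M = 13 × 19 = 247. M₁ = 19, y₁ ≡ 11 mod 13. M₂ = 13, y₂ ≡ 3 mod 19. k = 7×19×11 + 10×13×3 ≡ 124 mod 247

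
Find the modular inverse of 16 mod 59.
Since 59 is prime, by Fermat 16^(-1) ≡ 16^{57} ≡ 48 mod 59. Verify: 16 × 48 = 768 ≡ 1 mod 59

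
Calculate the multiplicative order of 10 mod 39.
Powers of 10 mod 39: 10^1≡10, 10^2≡22, 10^3≡25, 10^4≡16, 10^5≡4, 10^6≡1. Order = 6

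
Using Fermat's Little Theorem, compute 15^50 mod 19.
By Fermat: 15^{18} ≡ 1 mod 19. 50 = 2×18 + 14. So 15^{50} ≡ 15^{14} ≡ 17 mod 19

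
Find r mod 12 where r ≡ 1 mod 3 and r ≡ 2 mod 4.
M = 3 × 4 = 12. M₁ = 4, y₁ ≡ 1 mod 3. M₂ = 3, y₂ ≡ 3 mod 4. r = 1×4×1 + 2×3×3 ≡ 10 mod 12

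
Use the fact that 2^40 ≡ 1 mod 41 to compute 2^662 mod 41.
By Fermat: 2^{40} ≡ 1 mod 41. 662 ≡ 22 mod 40. So 2^{662} ≡ 2^{22} ≡ 4 mod 41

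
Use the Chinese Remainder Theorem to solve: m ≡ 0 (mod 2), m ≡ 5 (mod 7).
M = 2 × 7 = 14. M₁ = 7, y₁ ≡ 1 (mod 2). M₂ = 2, y₂ ≡ 4 (mod 7). m = 0×7×1 + 5×2×4 ≡ 12 (mod 14)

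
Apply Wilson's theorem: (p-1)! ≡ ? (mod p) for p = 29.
By Wilson's theorem, (28)! ≡ -1 ≡ 28 mod 29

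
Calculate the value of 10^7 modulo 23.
By repeated squaring (mod 23): 10^{1}≡10, 10^{2}≡8, 10^{4}≡18. Then 10^{7} = 10^{4+2+1} ≡ 18 × 8 × 10 ≡ 14 (mod 23)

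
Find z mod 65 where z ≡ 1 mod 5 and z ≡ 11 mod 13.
M = 5 × 13 = 65. M₁ = 13, y₁ ≡ 2 mod 5. M₂ = 5, y₂ ≡ 8 mod 13. z = 1×13×2 + 11×5×8 ≡ 11 mod 65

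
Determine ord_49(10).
Powers of 10 mod 49: 10^1≡10, 10^2≡2, 10^3≡20, 10^4≡4, 10^5≡40, 10^6≡8, 10^7≡31, 10^8≡16, 10^9≡13, 10^10≡32, 10^11≡26, 10^12≡15, 10^13≡3, 10^14≡30, 10^15≡6, 10^16≡11, 10^17≡12, 10^18≡22, 10^19≡24, 10^20≡44, 10^21≡48, 10^22≡39, 10^23≡47, 10^24≡29, 10^25≡45, 10^26≡9, 10^27≡41, 10^28≡18, 10^29≡33, 10^30≡36, 10^31≡17, 10^32≡23, 10^33≡34, 10^34≡46, 10^35≡19, 10^36≡43, 10^37≡38, 10^38≡37, 10^39≡27, 10^40≡25, 10^41≡5, 10^42≡1. Order = 42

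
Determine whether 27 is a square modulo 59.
By Euler's criterion: 27^{29} ≡ 1 mod 59. Since this equals 1, 27 is a QR.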